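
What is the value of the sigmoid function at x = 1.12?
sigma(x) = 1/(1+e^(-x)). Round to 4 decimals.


sigma(1.12) = 1/(1+e^(-1.12)) = 1/(1+0.326280) = 1/1.326280 = 0.7540.

0.7540


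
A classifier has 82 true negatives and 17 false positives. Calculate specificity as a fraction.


Specificity = TN / (TN + FP) = 82 / 99 = 82/99.

82/99


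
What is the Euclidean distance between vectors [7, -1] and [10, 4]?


d = sqrt(sum of squared differences). (7-10)^2=9, (-1-4)^2=25. Sum = 34.

sqrt(34)


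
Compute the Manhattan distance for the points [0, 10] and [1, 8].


d = sum of absolute differences: |0-1|=1 + |10-8|=2 = 3.

3


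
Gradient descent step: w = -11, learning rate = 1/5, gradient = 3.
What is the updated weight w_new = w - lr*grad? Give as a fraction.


w_new = -11 - 1/5 * 3 = -11 - 3/5 = -58/5.

-58/5


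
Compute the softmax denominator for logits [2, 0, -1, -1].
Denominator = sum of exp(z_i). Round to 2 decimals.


Denom = e^2=7.3891 + e^0=1.0000 + e^-1=0.3679 + e^-1=0.3679. Sum = 9.1249, which rounds to 9.12.

9.12


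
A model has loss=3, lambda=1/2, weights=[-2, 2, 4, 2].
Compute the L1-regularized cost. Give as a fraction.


L1 norm = sum(|w|) = 10. J = 3 + 1/2 * 10 = 8.

8


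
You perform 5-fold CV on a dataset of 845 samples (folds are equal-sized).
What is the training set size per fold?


Each validation fold has 845/5 = 169 samples. Training set = 845 - 169 = 676.

676


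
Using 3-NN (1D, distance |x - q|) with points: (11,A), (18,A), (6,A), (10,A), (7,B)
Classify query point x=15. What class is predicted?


Distances: |11-15|=4, |18-15|=3, |6-15|=9, |10-15|=5, |7-15|=8. 3 nearest: (18,A), (11,A), (10,A). Counts: {'A': 3}. Majority class: A.

A


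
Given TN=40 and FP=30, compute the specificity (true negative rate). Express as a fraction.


Specificity = TN / (TN + FP) = 40 / 70 = 4/7.

4/7


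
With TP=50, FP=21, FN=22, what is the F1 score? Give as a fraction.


Precision = 50/71 = 50/71. Recall = 50/72 = 25/36. F1 = 2*P*R/(P+R) = 100/143.

100/143


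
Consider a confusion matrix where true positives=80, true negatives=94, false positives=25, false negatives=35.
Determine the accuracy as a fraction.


Accuracy = (TP + TN) / (TP + TN + FP + FN) = (80 + 94) / 234 = 29/39.

29/39


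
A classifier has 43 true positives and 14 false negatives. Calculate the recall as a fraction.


Recall = TP / (TP + FN) = 43 / 57 = 43/57.

43/57


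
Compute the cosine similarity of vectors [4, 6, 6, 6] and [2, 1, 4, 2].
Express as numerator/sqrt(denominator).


dot = 50. |a|^2 = 124, |b|^2 = 25. cos = 50/sqrt(3100).

50/sqrt(3100)


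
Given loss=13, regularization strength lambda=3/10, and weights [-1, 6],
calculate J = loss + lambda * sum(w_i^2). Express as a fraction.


L2 sq norm = sum(w^2) = 37. J = 13 + 3/10 * 37 = 241/10.

241/10


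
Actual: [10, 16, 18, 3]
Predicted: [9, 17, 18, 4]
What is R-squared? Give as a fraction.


Mean(y) = 47/4. SS_res = 3. SS_tot = 547/4. R^2 = 1 - 3/(547/4) = 535/547.

535/547


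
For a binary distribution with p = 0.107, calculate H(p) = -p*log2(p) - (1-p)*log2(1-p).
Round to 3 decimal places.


H = -0.107*log2(0.107) - 0.893*log2(0.893) = 0.491.

0.491


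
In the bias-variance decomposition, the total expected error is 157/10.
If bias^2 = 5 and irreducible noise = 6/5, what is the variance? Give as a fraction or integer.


Total error = bias^2 + variance + irreducible noise. So variance = 157/10 - 5 - 6/5 = 19/2.

19/2


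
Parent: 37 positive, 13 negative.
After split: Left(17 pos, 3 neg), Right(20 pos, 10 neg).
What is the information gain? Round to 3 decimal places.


H(parent) = 0.8267. H(left) = 0.6098, H(right) = 0.9183. Weighted = (20/50)*0.6098 + (30/50)*0.9183 = 0.7949. IG = 0.8267 - 0.7949 = 0.0318, which rounds to 0.032.

0.032


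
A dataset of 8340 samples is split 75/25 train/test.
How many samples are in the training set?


Test set = 8340 * 25% = 2085. Training set = 8340 - 2085 = 6255.

6255


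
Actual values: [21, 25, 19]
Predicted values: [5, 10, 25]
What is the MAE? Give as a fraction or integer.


MAE = (1/3) * (|21-5|=16 + |25-10|=15 + |19-25|=6). Sum = 37. MAE = 37/3.

37/3


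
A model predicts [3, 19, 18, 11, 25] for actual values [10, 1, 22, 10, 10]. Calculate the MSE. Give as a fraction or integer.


MSE = (1/5) * ((10-3)^2=49 + (1-19)^2=324 + (22-18)^2=16 + (10-11)^2=1 + (10-25)^2=225). Sum = 615. MSE = 123.

123


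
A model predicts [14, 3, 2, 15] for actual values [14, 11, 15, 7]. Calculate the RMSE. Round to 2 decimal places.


MSE = 74.2500. RMSE = sqrt(74.2500) = 8.62.

8.62


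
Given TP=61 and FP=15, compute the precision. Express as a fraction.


Precision = TP / (TP + FP) = 61 / 76 = 61/76.

61/76


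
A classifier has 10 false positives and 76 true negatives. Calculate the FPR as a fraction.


FPR = FP / (FP + TN) = 10 / 86 = 5/43.

5/43


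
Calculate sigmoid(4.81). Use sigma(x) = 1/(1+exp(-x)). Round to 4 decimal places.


sigma(4.81) = 1/(1+e^(-4.81)) = 1/(1+0.008148) = 1/1.008148 = 0.9919.

0.9919


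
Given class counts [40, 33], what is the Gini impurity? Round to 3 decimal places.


Total = 73. Proportions: 40/73, 33/73. sum(p_i^2) = 0.5046. Gini = 1 - 0.5046 = 0.4954, which rounds to 0.495.

0.495


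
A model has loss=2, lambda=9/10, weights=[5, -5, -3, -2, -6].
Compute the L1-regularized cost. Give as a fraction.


L1 norm = sum(|w|) = 21. J = 2 + 9/10 * 21 = 209/10.

209/10


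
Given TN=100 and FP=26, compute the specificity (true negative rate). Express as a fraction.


Specificity = TN / (TN + FP) = 100 / 126 = 50/63.

50/63


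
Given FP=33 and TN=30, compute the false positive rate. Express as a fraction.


FPR = FP / (FP + TN) = 33 / 63 = 11/21.

11/21


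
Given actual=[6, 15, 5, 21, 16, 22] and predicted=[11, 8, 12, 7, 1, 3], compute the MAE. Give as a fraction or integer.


MAE = (1/6) * (|6-11|=5 + |15-8|=7 + |5-12|=7 + |21-7|=14 + |16-1|=15 + |22-3|=19). Sum = 67. MAE = 67/6.

67/6


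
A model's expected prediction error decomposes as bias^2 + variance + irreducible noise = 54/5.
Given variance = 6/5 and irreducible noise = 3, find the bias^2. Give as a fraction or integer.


Total error = bias^2 + variance + irreducible noise. So bias^2 = 54/5 - 6/5 - 3 = 33/5.

33/5


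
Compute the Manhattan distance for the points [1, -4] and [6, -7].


d = sum of absolute differences: |1-6|=5 + |-4--7|=3 = 8.

8


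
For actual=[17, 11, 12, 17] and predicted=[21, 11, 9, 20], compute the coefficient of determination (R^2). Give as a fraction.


Mean(y) = 57/4. SS_res = 34. SS_tot = 123/4. R^2 = 1 - 34/(123/4) = -13/123.

-13/123


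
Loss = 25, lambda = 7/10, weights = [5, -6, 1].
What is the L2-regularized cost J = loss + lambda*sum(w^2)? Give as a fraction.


L2 sq norm = sum(w^2) = 62. J = 25 + 7/10 * 62 = 342/5.

342/5


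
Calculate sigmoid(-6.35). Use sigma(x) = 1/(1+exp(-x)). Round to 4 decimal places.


sigma(-6.35) = 1/(1+e^(6.35)) = 1/(1+572.492709) = 1/573.492709 = 0.0017.

0.0017


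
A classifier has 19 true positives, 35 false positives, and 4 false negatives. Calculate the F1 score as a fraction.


Precision = 19/54 = 19/54. Recall = 19/23 = 19/23. F1 = 2*P*R/(P+R) = 38/77.

38/77


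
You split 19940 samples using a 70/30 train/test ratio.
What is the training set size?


Test set = 19940 * 30% = 5982. Training set = 19940 - 5982 = 13958.

13958


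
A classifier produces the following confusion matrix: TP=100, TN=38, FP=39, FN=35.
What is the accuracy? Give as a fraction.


Accuracy = (TP + TN) / (TP + TN + FP + FN) = (100 + 38) / 212 = 69/106.

69/106


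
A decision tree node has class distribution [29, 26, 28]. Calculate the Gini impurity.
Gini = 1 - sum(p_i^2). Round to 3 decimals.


Total = 83. Proportions: 29/83, 26/83, 28/83. sum(p_i^2) = 0.3340. Gini = 1 - 0.3340 = 0.6660, which rounds to 0.666.

0.666


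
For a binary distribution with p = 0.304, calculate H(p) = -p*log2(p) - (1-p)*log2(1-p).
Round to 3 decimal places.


H = -0.304*log2(0.304) - 0.696*log2(0.696) = 0.886.

0.886


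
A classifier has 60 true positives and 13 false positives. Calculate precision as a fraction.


Precision = TP / (TP + FP) = 60 / 73 = 60/73.

60/73


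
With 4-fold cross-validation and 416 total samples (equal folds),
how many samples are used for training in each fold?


Each validation fold has 416/4 = 104 samples. Training set = 416 - 104 = 312.

312


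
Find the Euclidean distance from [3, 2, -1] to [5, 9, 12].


d = sqrt(sum of squared differences). (3-5)^2=4, (2-9)^2=49, (-1-12)^2=169. Sum = 222.

sqrt(222)


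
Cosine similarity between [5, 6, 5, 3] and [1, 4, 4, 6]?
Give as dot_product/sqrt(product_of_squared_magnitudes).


dot = 67. |a|^2 = 95, |b|^2 = 69. cos = 67/sqrt(6555).

67/sqrt(6555)


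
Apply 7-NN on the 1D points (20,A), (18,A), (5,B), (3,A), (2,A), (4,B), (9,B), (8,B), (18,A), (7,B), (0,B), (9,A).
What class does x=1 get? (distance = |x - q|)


Distances: |20-1|=19, |18-1|=17, |5-1|=4, |3-1|=2, |2-1|=1, |4-1|=3, |9-1|=8, |8-1|=7, |18-1|=17, |7-1|=6, |0-1|=1, |9-1|=8. 7 nearest: (2,A), (0,B), (3,A), (4,B), (5,B), (7,B), (8,B). Counts: {'A': 2, 'B': 5}. Majority class: B.

B


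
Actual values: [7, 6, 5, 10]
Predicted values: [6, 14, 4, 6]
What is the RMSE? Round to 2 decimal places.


MSE = 20.5000. RMSE = sqrt(20.5000) = 4.53.

4.53


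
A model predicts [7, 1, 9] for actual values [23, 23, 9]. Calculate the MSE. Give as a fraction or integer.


MSE = (1/3) * ((23-7)^2=256 + (23-1)^2=484 + (9-9)^2=0). Sum = 740. MSE = 740/3.

740/3


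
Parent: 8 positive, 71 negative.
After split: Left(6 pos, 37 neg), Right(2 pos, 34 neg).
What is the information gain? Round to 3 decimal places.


H(parent) = 0.4730. H(left) = 0.5830, H(right) = 0.3095. Weighted = (43/79)*0.5830 + (36/79)*0.3095 = 0.4584. IG = 0.4730 - 0.4584 = 0.0146, which rounds to 0.015.

0.015


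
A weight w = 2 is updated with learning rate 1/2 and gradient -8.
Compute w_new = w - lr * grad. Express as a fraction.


w_new = 2 - 1/2 * -8 = 2 - -4 = 6.

6


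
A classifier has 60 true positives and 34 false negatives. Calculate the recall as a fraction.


Recall = TP / (TP + FN) = 60 / 94 = 30/47.

30/47


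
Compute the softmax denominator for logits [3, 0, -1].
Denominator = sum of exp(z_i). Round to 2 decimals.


Denom = e^3=20.0855 + e^0=1.0000 + e^-1=0.3679. Sum = 21.4534, which rounds to 21.45.

21.45


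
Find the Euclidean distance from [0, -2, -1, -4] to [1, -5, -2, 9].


d = sqrt(sum of squared differences). (0-1)^2=1, (-2--5)^2=9, (-1--2)^2=1, (-4-9)^2=169. Sum = 180.

sqrt(180)


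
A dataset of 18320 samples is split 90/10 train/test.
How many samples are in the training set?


Test set = 18320 * 10% = 1832. Training set = 18320 - 1832 = 16488.

16488


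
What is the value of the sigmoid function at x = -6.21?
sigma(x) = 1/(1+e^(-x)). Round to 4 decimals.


sigma(-6.21) = 1/(1+e^(6.21)) = 1/(1+497.701251) = 1/498.701251 = 0.0020.

0.0020


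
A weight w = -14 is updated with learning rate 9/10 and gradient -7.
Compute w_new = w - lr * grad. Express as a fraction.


w_new = -14 - 9/10 * -7 = -14 - -63/10 = -77/10.

-77/10


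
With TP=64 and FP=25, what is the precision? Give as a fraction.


Precision = TP / (TP + FP) = 64 / 89 = 64/89.

64/89


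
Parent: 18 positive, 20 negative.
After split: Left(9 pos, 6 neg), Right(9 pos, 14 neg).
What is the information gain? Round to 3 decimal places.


H(parent) = 0.9980. H(left) = 0.9710, H(right) = 0.9656. Weighted = (15/38)*0.9710 + (23/38)*0.9656 = 0.9677. IG = 0.9980 - 0.9677 = 0.0303, which rounds to 0.030.

0.030


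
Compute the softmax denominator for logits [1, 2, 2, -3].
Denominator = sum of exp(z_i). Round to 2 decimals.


Denom = e^1=2.7183 + e^2=7.3891 + e^2=7.3891 + e^-3=0.0498. Sum = 17.5463, which rounds to 17.55.

17.55


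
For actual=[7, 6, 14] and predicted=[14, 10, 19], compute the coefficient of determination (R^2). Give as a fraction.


Mean(y) = 9. SS_res = 90. SS_tot = 38. R^2 = 1 - 90/(38) = -26/19.

-26/19


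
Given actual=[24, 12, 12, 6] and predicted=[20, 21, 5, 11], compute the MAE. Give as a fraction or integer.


MAE = (1/4) * (|24-20|=4 + |12-21|=9 + |12-5|=7 + |6-11|=5). Sum = 25. MAE = 25/4.

25/4


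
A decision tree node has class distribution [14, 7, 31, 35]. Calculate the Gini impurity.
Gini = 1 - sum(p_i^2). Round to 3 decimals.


Total = 87. Proportions: 14/87, 7/87, 31/87, 35/87. sum(p_i^2) = 0.3212. Gini = 1 - 0.3212 = 0.6788, which rounds to 0.679.

0.679


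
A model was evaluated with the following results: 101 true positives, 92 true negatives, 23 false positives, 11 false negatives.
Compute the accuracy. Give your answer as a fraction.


Accuracy = (TP + TN) / (TP + TN + FP + FN) = (101 + 92) / 227 = 193/227.

193/227


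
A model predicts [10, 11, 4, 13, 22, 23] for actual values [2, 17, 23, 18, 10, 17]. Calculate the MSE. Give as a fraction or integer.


MSE = (1/6) * ((2-10)^2=64 + (17-11)^2=36 + (23-4)^2=361 + (18-13)^2=25 + (10-22)^2=144 + (17-23)^2=36). Sum = 666. MSE = 111.

111


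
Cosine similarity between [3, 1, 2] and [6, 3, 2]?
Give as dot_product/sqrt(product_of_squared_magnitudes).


dot = 25. |a|^2 = 14, |b|^2 = 49. cos = 25/sqrt(686).

25/sqrt(686)


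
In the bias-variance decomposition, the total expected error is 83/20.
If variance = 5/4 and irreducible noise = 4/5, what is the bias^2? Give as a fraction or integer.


Total error = bias^2 + variance + irreducible noise. So bias^2 = 83/20 - 5/4 - 4/5 = 21/10.

21/10


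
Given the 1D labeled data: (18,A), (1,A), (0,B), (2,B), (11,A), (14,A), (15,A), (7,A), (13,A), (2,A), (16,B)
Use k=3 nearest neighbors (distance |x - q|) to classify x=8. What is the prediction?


Distances: |18-8|=10, |1-8|=7, |0-8|=8, |2-8|=6, |11-8|=3, |14-8|=6, |15-8|=7, |7-8|=1, |13-8|=5, |2-8|=6, |16-8|=8. 3 nearest: (7,A), (11,A), (13,A). Counts: {'A': 3}. Majority class: A.

A


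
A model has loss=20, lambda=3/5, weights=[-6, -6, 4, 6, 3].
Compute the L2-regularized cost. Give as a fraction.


L2 sq norm = sum(w^2) = 133. J = 20 + 3/5 * 133 = 499/5.

499/5


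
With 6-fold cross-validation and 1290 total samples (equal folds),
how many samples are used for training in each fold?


Each validation fold has 1290/6 = 215 samples. Training set = 1290 - 215 = 1075.

1075


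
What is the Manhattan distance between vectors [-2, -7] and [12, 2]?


d = sum of absolute differences: |-2-12|=14 + |-7-2|=9 = 23.

23


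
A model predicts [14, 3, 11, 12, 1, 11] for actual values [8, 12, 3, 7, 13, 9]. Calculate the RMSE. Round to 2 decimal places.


MSE = 59.0000. RMSE = sqrt(59.0000) = 7.68.

7.68


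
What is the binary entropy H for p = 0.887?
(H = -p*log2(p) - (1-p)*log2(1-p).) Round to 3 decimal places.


H = -0.887*log2(0.887) - 0.113*log2(0.113) = 0.509.

0.509


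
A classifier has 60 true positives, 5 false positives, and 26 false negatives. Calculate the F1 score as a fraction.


Precision = 60/65 = 12/13. Recall = 60/86 = 30/43. F1 = 2*P*R/(P+R) = 120/151.

120/151


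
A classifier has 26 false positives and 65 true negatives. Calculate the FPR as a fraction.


FPR = FP / (FP + TN) = 26 / 91 = 2/7.

2/7


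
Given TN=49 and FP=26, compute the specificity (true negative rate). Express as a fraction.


Specificity = TN / (TN + FP) = 49 / 75 = 49/75.

49/75


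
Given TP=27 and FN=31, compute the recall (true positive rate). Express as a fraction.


Recall = TP / (TP + FN) = 27 / 58 = 27/58.

27/58


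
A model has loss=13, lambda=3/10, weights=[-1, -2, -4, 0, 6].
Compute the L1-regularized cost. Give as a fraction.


L1 norm = sum(|w|) = 13. J = 13 + 3/10 * 13 = 169/10.

169/10


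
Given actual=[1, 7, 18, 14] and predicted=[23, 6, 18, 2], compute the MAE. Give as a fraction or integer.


MAE = (1/4) * (|1-23|=22 + |7-6|=1 + |18-18|=0 + |14-2|=12). Sum = 35. MAE = 35/4.

35/4


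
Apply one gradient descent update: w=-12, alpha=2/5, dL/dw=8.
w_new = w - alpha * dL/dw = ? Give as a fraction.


w_new = -12 - 2/5 * 8 = -12 - 16/5 = -76/5.

-76/5


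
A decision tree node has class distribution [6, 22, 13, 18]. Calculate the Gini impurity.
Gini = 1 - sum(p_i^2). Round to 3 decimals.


Total = 59. Proportions: 6/59, 22/59, 13/59, 18/59. sum(p_i^2) = 0.2910. Gini = 1 - 0.2910 = 0.7090, which rounds to 0.709.

0.709


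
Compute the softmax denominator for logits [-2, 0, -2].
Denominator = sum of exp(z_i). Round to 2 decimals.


Denom = e^-2=0.1353 + e^0=1.0000 + e^-2=0.1353. Sum = 1.2706, which rounds to 1.27.

1.27


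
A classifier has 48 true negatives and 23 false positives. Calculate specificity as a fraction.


Specificity = TN / (TN + FP) = 48 / 71 = 48/71.

48/71


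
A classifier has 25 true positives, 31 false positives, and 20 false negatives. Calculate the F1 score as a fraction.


Precision = 25/56 = 25/56. Recall = 25/45 = 5/9. F1 = 2*P*R/(P+R) = 50/101.

50/101


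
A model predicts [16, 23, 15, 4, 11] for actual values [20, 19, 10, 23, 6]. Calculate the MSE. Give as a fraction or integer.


MSE = (1/5) * ((20-16)^2=16 + (19-23)^2=16 + (10-15)^2=25 + (23-4)^2=361 + (6-11)^2=25). Sum = 443. MSE = 443/5.

443/5


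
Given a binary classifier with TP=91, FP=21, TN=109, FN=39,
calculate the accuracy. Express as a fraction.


Accuracy = (TP + TN) / (TP + TN + FP + FN) = (91 + 109) / 260 = 10/13.

10/13


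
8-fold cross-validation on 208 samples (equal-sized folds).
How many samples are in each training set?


Each validation fold has 208/8 = 26 samples. Training set = 208 - 26 = 182.

182


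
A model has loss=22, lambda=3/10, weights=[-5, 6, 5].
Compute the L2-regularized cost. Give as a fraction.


L2 sq norm = sum(w^2) = 86. J = 22 + 3/10 * 86 = 239/5.

239/5


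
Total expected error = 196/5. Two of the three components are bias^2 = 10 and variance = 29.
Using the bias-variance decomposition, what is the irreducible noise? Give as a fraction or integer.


Total error = bias^2 + variance + irreducible noise. So irreducible noise = 196/5 - 10 - 29 = 1/5.

1/5


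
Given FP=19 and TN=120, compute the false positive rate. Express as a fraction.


FPR = FP / (FP + TN) = 19 / 139 = 19/139.

19/139


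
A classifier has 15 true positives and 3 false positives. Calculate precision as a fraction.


Precision = TP / (TP + FP) = 15 / 18 = 5/6.

5/6


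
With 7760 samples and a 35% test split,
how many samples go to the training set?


Test set = 7760 * 35% = 2716. Training set = 7760 - 2716 = 5044.

5044


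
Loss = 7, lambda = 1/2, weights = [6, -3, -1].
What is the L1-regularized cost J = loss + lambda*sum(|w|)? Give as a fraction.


L1 norm = sum(|w|) = 10. J = 7 + 1/2 * 10 = 12.

12


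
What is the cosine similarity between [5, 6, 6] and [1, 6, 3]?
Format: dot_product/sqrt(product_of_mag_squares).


dot = 59. |a|^2 = 97, |b|^2 = 46. cos = 59/sqrt(4462).

59/sqrt(4462)


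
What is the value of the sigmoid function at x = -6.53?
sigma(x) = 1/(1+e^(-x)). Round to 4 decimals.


sigma(-6.53) = 1/(1+e^(6.53)) = 1/(1+685.398211) = 1/686.398211 = 0.0015.

0.0015


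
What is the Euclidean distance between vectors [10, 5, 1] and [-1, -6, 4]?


d = sqrt(sum of squared differences). (10--1)^2=121, (5--6)^2=121, (1-4)^2=9. Sum = 251.

sqrt(251)


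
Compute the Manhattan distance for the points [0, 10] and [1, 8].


d = sum of absolute differences: |0-1|=1 + |10-8|=2 = 3.

3


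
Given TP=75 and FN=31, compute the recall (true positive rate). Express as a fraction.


Recall = TP / (TP + FN) = 75 / 106 = 75/106.

75/106


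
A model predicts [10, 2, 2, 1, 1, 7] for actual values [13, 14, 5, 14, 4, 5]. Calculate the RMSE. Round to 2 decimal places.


MSE = 57.3333. RMSE = sqrt(57.3333) = 7.57.

7.57


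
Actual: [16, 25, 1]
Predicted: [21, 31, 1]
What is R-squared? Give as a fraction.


Mean(y) = 14. SS_res = 61. SS_tot = 294. R^2 = 1 - 61/(294) = 233/294.

233/294


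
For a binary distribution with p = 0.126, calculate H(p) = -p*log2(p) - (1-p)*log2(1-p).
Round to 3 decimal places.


H = -0.126*log2(0.126) - 0.874*log2(0.874) = 0.546.

0.546


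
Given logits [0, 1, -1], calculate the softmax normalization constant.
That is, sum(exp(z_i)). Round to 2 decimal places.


Denom = e^0=1.0000 + e^1=2.7183 + e^-1=0.3679. Sum = 4.0862, which rounds to 4.09.

4.09


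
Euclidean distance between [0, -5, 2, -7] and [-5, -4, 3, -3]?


d = sqrt(sum of squared differences). (0--5)^2=25, (-5--4)^2=1, (2-3)^2=1, (-7--3)^2=16. Sum = 43.

sqrt(43)


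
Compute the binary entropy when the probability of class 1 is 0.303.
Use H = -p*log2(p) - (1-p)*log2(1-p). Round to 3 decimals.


H = -0.303*log2(0.303) - 0.697*log2(0.697) = 0.885.

0.885


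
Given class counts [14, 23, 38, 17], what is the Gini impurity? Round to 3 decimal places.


Total = 92. Proportions: 14/92, 23/92, 38/92, 17/92. sum(p_i^2) = 0.2904. Gini = 1 - 0.2904 = 0.7096, which rounds to 0.710.

0.710


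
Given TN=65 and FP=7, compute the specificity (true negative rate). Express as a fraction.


Specificity = TN / (TN + FP) = 65 / 72 = 65/72.

65/72


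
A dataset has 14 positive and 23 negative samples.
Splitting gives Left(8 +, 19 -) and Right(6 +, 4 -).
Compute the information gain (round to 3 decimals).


H(parent) = 0.9569. H(left) = 0.8767, H(right) = 0.9710. Weighted = (27/37)*0.8767 + (10/37)*0.9710 = 0.9022. IG = 0.9569 - 0.9022 = 0.0547, which rounds to 0.055.

0.055


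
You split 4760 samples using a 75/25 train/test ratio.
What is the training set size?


Test set = 4760 * 25% = 1190. Training set = 4760 - 1190 = 3570.

3570


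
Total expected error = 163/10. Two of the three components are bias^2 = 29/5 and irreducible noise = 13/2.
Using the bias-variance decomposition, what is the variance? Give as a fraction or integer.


Total error = bias^2 + variance + irreducible noise. So variance = 163/10 - 29/5 - 13/2 = 4.

4


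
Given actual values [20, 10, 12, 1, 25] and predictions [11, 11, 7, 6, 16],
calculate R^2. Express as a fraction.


Mean(y) = 68/5. SS_res = 213. SS_tot = 1726/5. R^2 = 1 - 213/(1726/5) = 661/1726.

661/1726


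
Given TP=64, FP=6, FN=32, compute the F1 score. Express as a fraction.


Precision = 64/70 = 32/35. Recall = 64/96 = 2/3. F1 = 2*P*R/(P+R) = 64/83.

64/83


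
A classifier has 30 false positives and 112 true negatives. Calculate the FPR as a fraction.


FPR = FP / (FP + TN) = 30 / 142 = 15/71.

15/71


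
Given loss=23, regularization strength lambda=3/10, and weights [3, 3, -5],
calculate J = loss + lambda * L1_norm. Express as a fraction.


L1 norm = sum(|w|) = 11. J = 23 + 3/10 * 11 = 263/10.

263/10


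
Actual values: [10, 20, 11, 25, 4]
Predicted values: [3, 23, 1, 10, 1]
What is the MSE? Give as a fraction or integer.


MSE = (1/5) * ((10-3)^2=49 + (20-23)^2=9 + (11-1)^2=100 + (25-10)^2=225 + (4-1)^2=9). Sum = 392. MSE = 392/5.

392/5


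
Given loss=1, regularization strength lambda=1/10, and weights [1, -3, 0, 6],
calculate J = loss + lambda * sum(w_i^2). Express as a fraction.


L2 sq norm = sum(w^2) = 46. J = 1 + 1/10 * 46 = 28/5.

28/5


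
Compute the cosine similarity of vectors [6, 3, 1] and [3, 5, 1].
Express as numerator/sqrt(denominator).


dot = 34. |a|^2 = 46, |b|^2 = 35. cos = 34/sqrt(1610).

34/sqrt(1610)


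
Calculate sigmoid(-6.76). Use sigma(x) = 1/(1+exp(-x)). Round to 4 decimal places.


sigma(-6.76) = 1/(1+e^(6.76)) = 1/(1+862.642196) = 1/863.642196 = 0.0012.

0.0012


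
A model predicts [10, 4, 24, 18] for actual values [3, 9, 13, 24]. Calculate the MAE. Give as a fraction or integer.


MAE = (1/4) * (|3-10|=7 + |9-4|=5 + |13-24|=11 + |24-18|=6). Sum = 29. MAE = 29/4.

29/4


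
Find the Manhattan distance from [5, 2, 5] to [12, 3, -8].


d = sum of absolute differences: |5-12|=7 + |2-3|=1 + |5--8|=13 = 21.

21


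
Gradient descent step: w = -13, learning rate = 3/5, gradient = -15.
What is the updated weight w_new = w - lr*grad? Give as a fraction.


w_new = -13 - 3/5 * -15 = -13 - -9 = -4.

-4


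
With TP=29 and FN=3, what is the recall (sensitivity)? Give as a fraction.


Recall = TP / (TP + FN) = 29 / 32 = 29/32.

29/32


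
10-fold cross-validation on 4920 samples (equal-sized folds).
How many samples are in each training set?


Each validation fold has 4920/10 = 492 samples. Training set = 4920 - 492 = 4428.

4428


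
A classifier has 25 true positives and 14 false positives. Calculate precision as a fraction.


Precision = TP / (TP + FP) = 25 / 39 = 25/39.

25/39


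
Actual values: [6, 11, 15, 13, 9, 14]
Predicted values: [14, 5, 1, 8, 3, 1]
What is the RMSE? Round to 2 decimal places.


MSE = 87.6667. RMSE = sqrt(87.6667) = 9.36.

9.36


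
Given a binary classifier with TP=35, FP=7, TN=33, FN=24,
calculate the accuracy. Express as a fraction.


Accuracy = (TP + TN) / (TP + TN + FP + FN) = (35 + 33) / 99 = 68/99.

68/99


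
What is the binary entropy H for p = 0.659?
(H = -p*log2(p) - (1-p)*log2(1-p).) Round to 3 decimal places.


H = -0.659*log2(0.659) - 0.341*log2(0.341) = 0.926.

0.926


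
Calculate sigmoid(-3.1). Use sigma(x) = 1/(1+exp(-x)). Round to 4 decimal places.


sigma(-3.1) = 1/(1+e^(3.1)) = 1/(1+22.197951) = 1/23.197951 = 0.0431.

0.0431


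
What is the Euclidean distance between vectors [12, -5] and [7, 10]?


d = sqrt(sum of squared differences). (12-7)^2=25, (-5-10)^2=225. Sum = 250.

sqrt(250)


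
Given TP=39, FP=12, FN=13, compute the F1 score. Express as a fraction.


Precision = 39/51 = 13/17. Recall = 39/52 = 3/4. F1 = 2*P*R/(P+R) = 78/103.

78/103


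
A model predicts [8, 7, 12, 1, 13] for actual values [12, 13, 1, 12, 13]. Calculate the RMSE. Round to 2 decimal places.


MSE = 58.8000. RMSE = sqrt(58.8000) = 7.67.

7.67


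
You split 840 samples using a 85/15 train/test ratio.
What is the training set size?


Test set = 840 * 15% = 126. Training set = 840 - 126 = 714.

714


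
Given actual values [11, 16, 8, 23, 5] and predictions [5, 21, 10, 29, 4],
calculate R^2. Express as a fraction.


Mean(y) = 63/5. SS_res = 102. SS_tot = 1006/5. R^2 = 1 - 102/(1006/5) = 248/503.

248/503


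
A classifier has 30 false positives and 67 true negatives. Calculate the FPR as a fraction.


FPR = FP / (FP + TN) = 30 / 97 = 30/97.

30/97


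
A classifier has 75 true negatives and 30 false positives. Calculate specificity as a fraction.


Specificity = TN / (TN + FP) = 75 / 105 = 5/7.

5/7


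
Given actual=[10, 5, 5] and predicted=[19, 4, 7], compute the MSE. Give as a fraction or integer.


MSE = (1/3) * ((10-19)^2=81 + (5-4)^2=1 + (5-7)^2=4). Sum = 86. MSE = 86/3.

86/3


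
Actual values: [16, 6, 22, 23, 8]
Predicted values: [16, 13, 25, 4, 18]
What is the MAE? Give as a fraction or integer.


MAE = (1/5) * (|16-16|=0 + |6-13|=7 + |22-25|=3 + |23-4|=19 + |8-18|=10). Sum = 39. MAE = 39/5.

39/5


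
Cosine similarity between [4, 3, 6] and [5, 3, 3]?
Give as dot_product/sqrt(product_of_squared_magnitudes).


dot = 47. |a|^2 = 61, |b|^2 = 43. cos = 47/sqrt(2623).

47/sqrt(2623)


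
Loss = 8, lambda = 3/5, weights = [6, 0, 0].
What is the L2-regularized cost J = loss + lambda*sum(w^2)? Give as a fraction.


L2 sq norm = sum(w^2) = 36. J = 8 + 3/5 * 36 = 148/5.

148/5


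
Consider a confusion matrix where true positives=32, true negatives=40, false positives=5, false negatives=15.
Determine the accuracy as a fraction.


Accuracy = (TP + TN) / (TP + TN + FP + FN) = (32 + 40) / 92 = 18/23.

18/23


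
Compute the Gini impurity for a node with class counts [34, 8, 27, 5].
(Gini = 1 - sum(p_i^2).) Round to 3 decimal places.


Total = 74. Proportions: 34/74, 8/74, 27/74, 5/74. sum(p_i^2) = 0.3605. Gini = 1 - 0.3605 = 0.6395, which rounds to 0.640.

0.640


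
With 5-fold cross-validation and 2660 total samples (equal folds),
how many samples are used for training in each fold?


Each validation fold has 2660/5 = 532 samples. Training set = 2660 - 532 = 2128.

2128


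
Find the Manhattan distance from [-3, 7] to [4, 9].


d = sum of absolute differences: |-3-4|=7 + |7-9|=2 = 9.

9


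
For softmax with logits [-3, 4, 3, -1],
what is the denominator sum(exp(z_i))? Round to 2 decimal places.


Denom = e^-3=0.0498 + e^4=54.5982 + e^3=20.0855 + e^-1=0.3679. Sum = 75.1014, which rounds to 75.10.

75.10


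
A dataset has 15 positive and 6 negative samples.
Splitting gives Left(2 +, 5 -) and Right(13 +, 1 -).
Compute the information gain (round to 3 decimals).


H(parent) = 0.8631. H(left) = 0.8631, H(right) = 0.3712. Weighted = (7/21)*0.8631 + (14/21)*0.3712 = 0.5352. IG = 0.8631 - 0.5352 = 0.3279, which rounds to 0.328.

0.328


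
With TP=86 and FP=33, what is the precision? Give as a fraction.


Precision = TP / (TP + FP) = 86 / 119 = 86/119.

86/119


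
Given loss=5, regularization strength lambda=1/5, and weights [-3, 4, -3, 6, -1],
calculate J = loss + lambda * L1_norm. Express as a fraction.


L1 norm = sum(|w|) = 17. J = 5 + 1/5 * 17 = 42/5.

42/5


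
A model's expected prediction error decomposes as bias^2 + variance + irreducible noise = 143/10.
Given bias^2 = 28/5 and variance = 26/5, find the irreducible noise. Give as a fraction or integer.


Total error = bias^2 + variance + irreducible noise. So irreducible noise = 143/10 - 28/5 - 26/5 = 7/2.

7/2


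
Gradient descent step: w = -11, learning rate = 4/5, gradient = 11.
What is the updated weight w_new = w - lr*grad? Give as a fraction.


w_new = -11 - 4/5 * 11 = -11 - 44/5 = -99/5.

-99/5


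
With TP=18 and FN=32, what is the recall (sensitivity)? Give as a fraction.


Recall = TP / (TP + FN) = 18 / 50 = 9/25.

9/25


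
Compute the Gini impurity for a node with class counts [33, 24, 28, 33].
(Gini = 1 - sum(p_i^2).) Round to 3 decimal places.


Total = 118. Proportions: 33/118, 24/118, 28/118, 33/118. sum(p_i^2) = 0.2541. Gini = 1 - 0.2541 = 0.7459, which rounds to 0.746.

0.746


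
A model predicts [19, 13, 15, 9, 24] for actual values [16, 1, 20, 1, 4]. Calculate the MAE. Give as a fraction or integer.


MAE = (1/5) * (|16-19|=3 + |1-13|=12 + |20-15|=5 + |1-9|=8 + |4-24|=20). Sum = 48. MAE = 48/5.

48/5


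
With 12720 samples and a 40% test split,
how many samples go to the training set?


Test set = 12720 * 40% = 5088. Training set = 12720 - 5088 = 7632.

7632


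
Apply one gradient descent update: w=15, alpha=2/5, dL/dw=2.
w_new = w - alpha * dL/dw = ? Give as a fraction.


w_new = 15 - 2/5 * 2 = 15 - 4/5 = 71/5.

71/5


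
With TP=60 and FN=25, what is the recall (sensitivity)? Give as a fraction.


Recall = TP / (TP + FN) = 60 / 85 = 12/17.

12/17


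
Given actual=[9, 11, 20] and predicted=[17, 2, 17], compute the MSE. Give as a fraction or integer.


MSE = (1/3) * ((9-17)^2=64 + (11-2)^2=81 + (20-17)^2=9). Sum = 154. MSE = 154/3.

154/3


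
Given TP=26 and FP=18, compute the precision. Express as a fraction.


Precision = TP / (TP + FP) = 26 / 44 = 13/22.

13/22


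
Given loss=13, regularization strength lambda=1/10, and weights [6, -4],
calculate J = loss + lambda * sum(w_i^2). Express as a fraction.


L2 sq norm = sum(w^2) = 52. J = 13 + 1/10 * 52 = 91/5.

91/5


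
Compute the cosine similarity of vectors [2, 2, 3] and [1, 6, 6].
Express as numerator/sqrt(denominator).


dot = 32. |a|^2 = 17, |b|^2 = 73. cos = 32/sqrt(1241).

32/sqrt(1241)


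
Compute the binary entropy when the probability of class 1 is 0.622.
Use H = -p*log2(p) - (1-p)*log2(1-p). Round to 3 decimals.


H = -0.622*log2(0.622) - 0.378*log2(0.378) = 0.957.

0.957


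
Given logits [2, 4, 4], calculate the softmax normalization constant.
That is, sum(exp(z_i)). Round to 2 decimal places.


Denom = e^2=7.3891 + e^4=54.5982 + e^4=54.5982. Sum = 116.5855, which rounds to 116.59.

116.59


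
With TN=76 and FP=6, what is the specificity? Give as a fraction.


Specificity = TN / (TN + FP) = 76 / 82 = 38/41.

38/41


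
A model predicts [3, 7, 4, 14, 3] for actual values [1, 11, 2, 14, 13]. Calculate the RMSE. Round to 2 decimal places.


MSE = 24.8000. RMSE = sqrt(24.8000) = 4.98.

4.98


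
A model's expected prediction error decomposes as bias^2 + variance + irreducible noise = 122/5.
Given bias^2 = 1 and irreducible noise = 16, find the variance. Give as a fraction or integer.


Total error = bias^2 + variance + irreducible noise. So variance = 122/5 - 1 - 16 = 37/5.

37/5


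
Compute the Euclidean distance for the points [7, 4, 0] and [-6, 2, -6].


d = sqrt(sum of squared differences). (7--6)^2=169, (4-2)^2=4, (0--6)^2=36. Sum = 209.

sqrt(209)


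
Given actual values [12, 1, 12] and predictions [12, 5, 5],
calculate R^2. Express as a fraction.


Mean(y) = 25/3. SS_res = 65. SS_tot = 242/3. R^2 = 1 - 65/(242/3) = 47/242.

47/242


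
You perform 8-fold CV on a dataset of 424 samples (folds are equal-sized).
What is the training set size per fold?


Each validation fold has 424/8 = 53 samples. Training set = 424 - 53 = 371.

371


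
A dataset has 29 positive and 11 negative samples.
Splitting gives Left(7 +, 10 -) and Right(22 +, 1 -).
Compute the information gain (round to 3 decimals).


H(parent) = 0.8485. H(left) = 0.9774, H(right) = 0.2580. Weighted = (17/40)*0.9774 + (23/40)*0.2580 = 0.5637. IG = 0.8485 - 0.5637 = 0.2848, which rounds to 0.285.

0.285


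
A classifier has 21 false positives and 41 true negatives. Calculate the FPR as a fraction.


FPR = FP / (FP + TN) = 21 / 62 = 21/62.

21/62


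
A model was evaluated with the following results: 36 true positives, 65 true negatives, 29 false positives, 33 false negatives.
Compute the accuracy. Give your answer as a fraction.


Accuracy = (TP + TN) / (TP + TN + FP + FN) = (36 + 65) / 163 = 101/163.

101/163


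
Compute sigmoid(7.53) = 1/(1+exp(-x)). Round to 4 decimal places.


sigma(7.53) = 1/(1+e^(-7.53)) = 1/(1+0.000537) = 1/1.000537 = 0.9995.

0.9995


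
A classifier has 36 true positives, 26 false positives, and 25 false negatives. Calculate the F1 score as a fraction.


Precision = 36/62 = 18/31. Recall = 36/61 = 36/61. F1 = 2*P*R/(P+R) = 24/41.

24/41


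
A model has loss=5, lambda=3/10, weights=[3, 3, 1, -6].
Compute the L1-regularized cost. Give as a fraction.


L1 norm = sum(|w|) = 13. J = 5 + 3/10 * 13 = 89/10.

89/10


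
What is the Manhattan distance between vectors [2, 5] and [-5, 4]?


d = sum of absolute differences: |2--5|=7 + |5-4|=1 = 8.

8


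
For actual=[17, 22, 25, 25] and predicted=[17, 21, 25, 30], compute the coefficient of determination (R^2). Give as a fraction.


Mean(y) = 89/4. SS_res = 26. SS_tot = 171/4. R^2 = 1 - 26/(171/4) = 67/171.

67/171


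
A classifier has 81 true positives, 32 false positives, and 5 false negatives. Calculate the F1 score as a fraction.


Precision = 81/113 = 81/113. Recall = 81/86 = 81/86. F1 = 2*P*R/(P+R) = 162/199.

162/199


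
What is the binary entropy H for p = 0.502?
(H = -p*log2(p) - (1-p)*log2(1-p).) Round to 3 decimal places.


H = -0.502*log2(0.502) - 0.498*log2(0.498) = 1.000.

1.000


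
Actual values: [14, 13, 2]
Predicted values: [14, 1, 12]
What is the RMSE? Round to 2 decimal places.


MSE = 81.3333. RMSE = sqrt(81.3333) = 9.02.

9.02


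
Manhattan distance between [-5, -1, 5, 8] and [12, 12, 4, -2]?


d = sum of absolute differences: |-5-12|=17 + |-1-12|=13 + |5-4|=1 + |8--2|=10 = 41.

41


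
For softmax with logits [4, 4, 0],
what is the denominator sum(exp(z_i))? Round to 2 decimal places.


Denom = e^4=54.5982 + e^4=54.5982 + e^0=1.0000. Sum = 110.1964, which rounds to 110.20.

110.20


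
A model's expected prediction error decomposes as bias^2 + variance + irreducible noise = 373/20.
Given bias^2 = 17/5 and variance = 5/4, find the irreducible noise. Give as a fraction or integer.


Total error = bias^2 + variance + irreducible noise. So irreducible noise = 373/20 - 17/5 - 5/4 = 14.

14


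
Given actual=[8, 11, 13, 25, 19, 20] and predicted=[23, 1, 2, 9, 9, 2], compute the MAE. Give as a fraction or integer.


MAE = (1/6) * (|8-23|=15 + |11-1|=10 + |13-2|=11 + |25-9|=16 + |19-9|=10 + |20-2|=18). Sum = 80. MAE = 40/3.

40/3


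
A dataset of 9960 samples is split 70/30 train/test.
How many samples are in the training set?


Test set = 9960 * 30% = 2988. Training set = 9960 - 2988 = 6972.

6972


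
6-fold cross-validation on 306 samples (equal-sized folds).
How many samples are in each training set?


Each validation fold has 306/6 = 51 samples. Training set = 306 - 51 = 255.

255


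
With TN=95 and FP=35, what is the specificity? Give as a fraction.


Specificity = TN / (TN + FP) = 95 / 130 = 19/26.

19/26


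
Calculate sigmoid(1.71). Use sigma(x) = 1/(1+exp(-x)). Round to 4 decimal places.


sigma(1.71) = 1/(1+e^(-1.71)) = 1/(1+0.180866) = 1/1.180866 = 0.8468.

0.8468


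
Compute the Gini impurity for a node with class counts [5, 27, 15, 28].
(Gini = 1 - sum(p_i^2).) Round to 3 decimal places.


Total = 75. Proportions: 5/75, 27/75, 15/75, 28/75. sum(p_i^2) = 0.3134. Gini = 1 - 0.3134 = 0.6866, which rounds to 0.687.

0.687


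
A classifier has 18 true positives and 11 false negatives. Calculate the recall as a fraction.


Recall = TP / (TP + FN) = 18 / 29 = 18/29.

18/29


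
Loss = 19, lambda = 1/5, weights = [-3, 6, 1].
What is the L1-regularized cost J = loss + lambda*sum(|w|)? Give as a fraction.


L1 norm = sum(|w|) = 10. J = 19 + 1/5 * 10 = 21.

21


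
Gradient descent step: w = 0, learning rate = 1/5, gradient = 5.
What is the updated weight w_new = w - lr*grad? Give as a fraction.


w_new = 0 - 1/5 * 5 = 0 - 1 = -1.

-1


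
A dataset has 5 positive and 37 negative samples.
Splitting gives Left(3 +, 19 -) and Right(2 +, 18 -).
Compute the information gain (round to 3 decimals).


H(parent) = 0.5266. H(left) = 0.5746, H(right) = 0.4690. Weighted = (22/42)*0.5746 + (20/42)*0.4690 = 0.5243. IG = 0.5266 - 0.5243 = 0.0023, which rounds to 0.002.

0.002


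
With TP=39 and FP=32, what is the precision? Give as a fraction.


Precision = TP / (TP + FP) = 39 / 71 = 39/71.

39/71


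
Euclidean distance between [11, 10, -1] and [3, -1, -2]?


d = sqrt(sum of squared differences). (11-3)^2=64, (10--1)^2=121, (-1--2)^2=1. Sum = 186.

sqrt(186)


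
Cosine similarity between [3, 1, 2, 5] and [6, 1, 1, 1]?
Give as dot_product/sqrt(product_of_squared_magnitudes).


dot = 26. |a|^2 = 39, |b|^2 = 39. cos = 26/sqrt(1521).

26/sqrt(1521)


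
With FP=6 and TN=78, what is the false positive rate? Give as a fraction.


FPR = FP / (FP + TN) = 6 / 84 = 1/14.

1/14


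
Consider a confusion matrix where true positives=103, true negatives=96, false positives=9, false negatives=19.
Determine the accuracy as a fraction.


Accuracy = (TP + TN) / (TP + TN + FP + FN) = (103 + 96) / 227 = 199/227.

199/227


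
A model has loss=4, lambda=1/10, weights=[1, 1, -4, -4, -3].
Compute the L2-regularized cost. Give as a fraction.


L2 sq norm = sum(w^2) = 43. J = 4 + 1/10 * 43 = 83/10.

83/10


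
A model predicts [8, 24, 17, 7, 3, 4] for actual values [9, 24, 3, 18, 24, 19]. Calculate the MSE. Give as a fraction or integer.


MSE = (1/6) * ((9-8)^2=1 + (24-24)^2=0 + (3-17)^2=196 + (18-7)^2=121 + (24-3)^2=441 + (19-4)^2=225). Sum = 984. MSE = 164.

164
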